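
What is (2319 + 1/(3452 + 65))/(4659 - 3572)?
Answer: 8155924/3822979 ≈ 2.1334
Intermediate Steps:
(2319 + 1/(3452 + 65))/(4659 - 3572) = (2319 + 1/3517)/1087 = (2319 + 1/3517)*(1/1087) = (8155924/3517)*(1/1087) = 8155924/3822979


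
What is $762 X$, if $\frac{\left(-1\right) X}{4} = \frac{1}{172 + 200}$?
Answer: $- \frac{254}{31} \approx -8.1935$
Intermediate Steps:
$X = - \frac{1}{93}$ ($X = - \frac{4}{172 + 200} = - \frac{4}{372} = \left(-4\right) \frac{1}{372} = - \frac{1}{93} \approx -0.010753$)
$762 X = 762 \left(- \frac{1}{93}\right) = - \frac{254}{31}$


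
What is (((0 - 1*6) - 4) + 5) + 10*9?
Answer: 85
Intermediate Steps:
(((0 - 1*6) - 4) + 5) + 10*9 = (((0 - 6) - 4) + 5) + 90 = ((-6 - 4) + 5) + 90 = (-10 + 5) + 90 = -5 + 90 = 85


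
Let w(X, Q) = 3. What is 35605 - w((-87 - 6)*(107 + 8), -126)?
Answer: 35602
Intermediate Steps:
35605 - w((-87 - 6)*(107 + 8), -126) = 35605 - 1*3 = 35605 - 3 = 35602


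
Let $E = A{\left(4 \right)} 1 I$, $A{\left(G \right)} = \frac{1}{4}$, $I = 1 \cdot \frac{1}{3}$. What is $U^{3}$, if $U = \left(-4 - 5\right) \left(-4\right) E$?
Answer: $27$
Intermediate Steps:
$I = \frac{1}{3}$ ($I = 1 \cdot \frac{1}{3} = \frac{1}{3} \approx 0.33333$)
$A{\left(G \right)} = \frac{1}{4}$
$E = \frac{1}{12}$ ($E = \frac{1}{4} \cdot 1 \cdot \frac{1}{3} = \frac{1}{4} \cdot \frac{1}{3} = \frac{1}{12} \approx 0.083333$)
$U = 3$ ($U = \left(-4 - 5\right) \left(-4\right) \frac{1}{12} = \left(-9\right) \left(-4\right) \frac{1}{12} = 36 \cdot \frac{1}{12} = 3$)
$U^{3} = 3^{3} = 27$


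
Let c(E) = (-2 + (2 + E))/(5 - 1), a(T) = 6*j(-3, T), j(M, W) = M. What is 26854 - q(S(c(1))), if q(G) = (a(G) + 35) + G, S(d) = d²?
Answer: 429391/16 ≈ 26837.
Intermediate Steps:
a(T) = -18 (a(T) = 6*(-3) = -18)
c(E) = E/4
q(G) = 17 + G (q(G) = (-18 + 35) + G = 17 + G)
26854 - q(S(c(1))) = 26854 - (17 + ((¼)*1)²) = 26854 - (17 + (¼)²) = 26854 - (17 + 1/16) = 26854 - 1*273/16 = 26854 - 273/16 = 429391/16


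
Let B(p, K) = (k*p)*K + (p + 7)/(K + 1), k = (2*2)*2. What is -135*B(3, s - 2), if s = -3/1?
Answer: 33075/2 ≈ 16538.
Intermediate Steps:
s = -3 (s = -3*1 = -3)
k = 8 (k = 4*2 = 8)
B(p, K) = (7 + p)/(1 + K) + 8*K*p (B(p, K) = (8*p)*K + (p + 7)/(K + 1) = 8*K*p + (7 + p)/(1 + K) = (7 + p)/(1 + K) + 8*K*p)
-135*B(3, s - 2) = -135*(7 + 3 + 8*(-3 - 2)*3 + 8*3*(-3 - 2)²)/(1 + (-3 - 2)) = -135*(7 + 3 + 8*(-5)*3 + 8*3*(-5)²)/(1 - 5) = -135*(7 + 3 - 120 + 8*3*25)/(-4) = -(-135)*(7 + 3 - 120 + 600)/4 = -(-135)*490/4 = -135*(-245/2) = 33075/2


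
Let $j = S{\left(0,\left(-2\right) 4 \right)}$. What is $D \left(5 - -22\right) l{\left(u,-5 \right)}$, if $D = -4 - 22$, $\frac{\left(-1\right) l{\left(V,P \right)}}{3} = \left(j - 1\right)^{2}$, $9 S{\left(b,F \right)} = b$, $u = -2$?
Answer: $2106$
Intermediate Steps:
$S{\left(b,F \right)} = \frac{b}{9}$
$j = 0$ ($j = \frac{1}{9} \cdot 0 = 0$)
$l{\left(V,P \right)} = -3$ ($l{\left(V,P \right)} = - 3 \left(0 - 1\right)^{2} = - 3 \left(-1\right)^{2} = \left(-3\right) 1 = -3$)
$D = -26$
$D \left(5 - -22\right) l{\left(u,-5 \right)} = - 26 \left(5 - -22\right) \left(-3\right) = - 26 \left(5 + 22\right) \left(-3\right) = \left(-26\right) 27 \left(-3\right) = \left(-702\right) \left(-3\right) = 2106$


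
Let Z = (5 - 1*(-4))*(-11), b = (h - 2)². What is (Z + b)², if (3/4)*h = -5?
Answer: 46225/81 ≈ 570.68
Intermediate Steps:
h = -20/3 (h = (4/3)*(-5) = -20/3 ≈ -6.6667)
b = 676/9 (b = (-20/3 - 2)² = (-26/3)² = 676/9 ≈ 75.111)
Z = -99 (Z = (5 + 4)*(-11) = 9*(-11) = -99)
(Z + b)² = (-99 + 676/9)² = (-215/9)² = 46225/81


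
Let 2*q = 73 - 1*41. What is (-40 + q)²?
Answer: 576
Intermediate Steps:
q = 16 (q = (73 - 1*41)/2 = (73 - 41)/2 = (½)*32 = 16)
(-40 + q)² = (-40 + 16)² = (-24)² = 576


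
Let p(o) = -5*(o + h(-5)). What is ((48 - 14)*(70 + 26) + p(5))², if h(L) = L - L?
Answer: 10491121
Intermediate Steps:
h(L) = 0
p(o) = -5*o (p(o) = -5*(o + 0) = -5*o)
((48 - 14)*(70 + 26) + p(5))² = ((48 - 14)*(70 + 26) - 5*5)² = (34*96 - 25)² = (3264 - 25)² = 3239² = 10491121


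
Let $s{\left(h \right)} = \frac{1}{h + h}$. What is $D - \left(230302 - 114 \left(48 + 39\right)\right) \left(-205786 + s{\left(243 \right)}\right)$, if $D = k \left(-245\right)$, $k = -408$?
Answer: $\frac{11020546043320}{243} \approx 4.5352 \cdot 10^{10}$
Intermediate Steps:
$s{\left(h \right)} = \frac{1}{2 h}$
$D = 99960$ ($D = \left(-408\right) \left(-245\right) = 99960$)
$D - \left(230302 - 114 \left(48 + 39\right)\right) \left(-205786 + s{\left(243 \right)}\right) = 99960 - \left(230302 - 114 \left(48 + 39\right)\right) \left(-205786 + \frac{1}{2 \cdot 243}\right) = 99960 - \left(230302 - 9918\right) \left(-205786 + \frac{1}{2} \cdot \frac{1}{243}\right) = 99960 - \left(230302 - 9918\right) \left(-205786 + \frac{1}{486}\right) = 99960 - 220384 \left(- \frac{100011995}{486}\right) = 99960 - - \frac{11020521753040}{243} = 99960 + \frac{11020521753040}{243} = \frac{11020546043320}{243}$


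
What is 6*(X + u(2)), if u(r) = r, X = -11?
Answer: -54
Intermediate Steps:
6*(X + u(2)) = 6*(-11 + 2) = 6*(-9) = -54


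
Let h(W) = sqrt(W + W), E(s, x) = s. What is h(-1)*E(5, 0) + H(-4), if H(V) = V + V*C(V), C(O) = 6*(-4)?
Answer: 92 + 5*I*sqrt(2) ≈ 92.0 + 7.0711*I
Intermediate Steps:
C(O) = -24
H(V) = -23*V (H(V) = V + V*(-24) = V - 24*V = -23*V)
h(W) = sqrt(2)*sqrt(W) (h(W) = sqrt(2*W) = sqrt(2)*sqrt(W))
h(-1)*E(5, 0) + H(-4) = (sqrt(2)*sqrt(-1))*5 - 23*(-4) = (sqrt(2)*I)*5 + 92 = (I*sqrt(2))*5 + 92 = 5*I*sqrt(2) + 92 = 92 + 5*I*sqrt(2)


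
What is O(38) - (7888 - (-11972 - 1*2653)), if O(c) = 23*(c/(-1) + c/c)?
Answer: -23364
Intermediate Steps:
O(c) = 23 - 23*c (O(c) = 23*(c*(-1) + 1) = 23*(-c + 1) = 23*(1 - c) = 23 - 23*c)
O(38) - (7888 - (-11972 - 1*2653)) = (23 - 23*38) - (7888 - (-11972 - 1*2653)) = (23 - 874) - (7888 - (-11972 - 2653)) = -851 - (7888 - 1*(-14625)) = -851 - (7888 + 14625) = -851 - 1*22513 = -851 - 22513 = -23364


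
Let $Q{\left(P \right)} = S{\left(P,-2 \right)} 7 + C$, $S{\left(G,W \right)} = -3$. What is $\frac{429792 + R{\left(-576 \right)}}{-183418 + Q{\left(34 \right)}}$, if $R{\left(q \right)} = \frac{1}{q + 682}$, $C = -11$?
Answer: $- \frac{45557953}{19445700} \approx -2.3428$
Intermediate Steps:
$R{\left(q \right)} = \frac{1}{682 + q}$
$Q{\left(P \right)} = -32$ ($Q{\left(P \right)} = \left(-3\right) 7 - 11 = -21 - 11 = -32$)
$\frac{429792 + R{\left(-576 \right)}}{-183418 + Q{\left(34 \right)}} = \frac{429792 + \frac{1}{682 - 576}}{-183418 - 32} = \frac{429792 + \frac{1}{106}}{-183450} = \left(429792 + \frac{1}{106}\right) \left(- \frac{1}{183450}\right) = \frac{45557953}{106} \left(- \frac{1}{183450}\right) = - \frac{45557953}{19445700}$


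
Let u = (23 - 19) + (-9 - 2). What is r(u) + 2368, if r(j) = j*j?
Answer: 2417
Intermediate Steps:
u = -7 (u = 4 - 11 = -7)
r(j) = j**2
r(u) + 2368 = (-7)**2 + 2368 = 49 + 2368 = 2417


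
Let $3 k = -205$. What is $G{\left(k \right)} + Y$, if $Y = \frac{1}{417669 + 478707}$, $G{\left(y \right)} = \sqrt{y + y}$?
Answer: $\frac{1}{896376} + \frac{i \sqrt{1230}}{3} \approx 1.1156 \cdot 10^{-6} + 11.69 i$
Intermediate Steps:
$k = - \frac{205}{3}$ ($k = \frac{1}{3} \left(-205\right) = - \frac{205}{3} \approx -68.333$)
$G{\left(y \right)} = \sqrt{2} \sqrt{y}$ ($G{\left(y \right)} = \sqrt{2 y} = \sqrt{2} \sqrt{y}$)
$Y = \frac{1}{896376} \approx 1.1156 \cdot 10^{-6}$
$G{\left(k \right)} + Y = \sqrt{2} \sqrt{- \frac{205}{3}} + \frac{1}{896376} = \sqrt{2} \frac{i \sqrt{615}}{3} + \frac{1}{896376} = \frac{i \sqrt{1230}}{3} + \frac{1}{896376} = \frac{1}{896376} + \frac{i \sqrt{1230}}{3}$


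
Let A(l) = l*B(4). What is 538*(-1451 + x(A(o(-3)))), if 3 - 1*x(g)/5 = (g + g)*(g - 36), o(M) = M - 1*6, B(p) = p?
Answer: -14717528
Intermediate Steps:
o(M) = -6 + M (o(M) = M - 6 = -6 + M)
A(l) = 4*l (A(l) = l*4 = 4*l)
x(g) = 15 - 10*g*(-36 + g) (x(g) = 15 - 5*(g + g)*(g - 36) = 15 - 5*2*g*(-36 + g) = 15 - 10*g*(-36 + g))
538*(-1451 + x(A(o(-3)))) = 538*(-1451 + (15 - 10*16*(-6 - 3)**2 + 360*(4*(-6 - 3)))) = 538*(-1451 + (15 - 10*(4*(-9))**2 + 360*(4*(-9)))) = 538*(-1451 + (15 - 10*(-36)**2 + 360*(-36))) = 538*(-1451 + (15 - 10*1296 - 12960)) = 538*(-1451 + (15 - 12960 - 12960)) = 538*(-1451 - 25905) = 538*(-27356) = -14717528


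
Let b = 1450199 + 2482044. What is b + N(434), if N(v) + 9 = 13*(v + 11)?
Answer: 3938019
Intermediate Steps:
N(v) = 134 + 13*v (N(v) = -9 + 13*(v + 11) = -9 + 13*(11 + v) = -9 + (143 + 13*v) = 134 + 13*v)
b = 3932243
b + N(434) = 3932243 + (134 + 13*434) = 3932243 + (134 + 5642) = 3932243 + 5776 = 3938019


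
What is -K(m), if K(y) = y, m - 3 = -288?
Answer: 285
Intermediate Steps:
m = -285 (m = 3 - 288 = -285)
-K(m) = -1*(-285) = 285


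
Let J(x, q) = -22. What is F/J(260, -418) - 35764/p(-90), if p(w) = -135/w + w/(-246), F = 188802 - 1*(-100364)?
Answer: -54380327/1683 ≈ -32312.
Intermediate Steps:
F = 289166 (F = 188802 + 100364 = 289166)
p(w) = -135/w - w/246 (p(w) = -135/w + w*(-1/246) = -135/w - w/246)
F/J(260, -418) - 35764/p(-90) = 289166/(-22) - 35764/(-135/(-90) - 1/246*(-90)) = 289166*(-1/22) - 35764/(-135*(-1/90) + 15/41) = -144583/11 - 35764/(3/2 + 15/41) = -144583/11 - 35764/153/82 = -144583/11 - 35764*82/153 = -144583/11 - 2932648/153 = -54380327/1683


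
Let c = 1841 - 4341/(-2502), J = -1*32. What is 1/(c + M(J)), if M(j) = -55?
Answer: 834/1490971 ≈ 0.00055937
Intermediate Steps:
J = -32
c = 1536841/834 (c = 1841 - 4341*(-1/2502) = 1841 + 1447/834 = 1536841/834 ≈ 1842.7)
1/(c + M(J)) = 1/(1536841/834 - 55) = 1/(1490971/834) = 834/1490971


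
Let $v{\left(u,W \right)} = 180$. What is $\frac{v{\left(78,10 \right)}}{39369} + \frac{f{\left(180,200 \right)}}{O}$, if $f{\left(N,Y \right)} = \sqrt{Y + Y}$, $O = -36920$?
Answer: $\frac{97637}{24225058} \approx 0.0040304$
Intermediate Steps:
$f{\left(N,Y \right)} = \sqrt{2} \sqrt{Y}$ ($f{\left(N,Y \right)} = \sqrt{2 Y} = \sqrt{2} \sqrt{Y}$)
$\frac{v{\left(78,10 \right)}}{39369} + \frac{f{\left(180,200 \right)}}{O} = \frac{180}{39369} + \frac{\sqrt{2} \sqrt{200}}{-36920} = 180 \cdot \frac{1}{39369} + \sqrt{2} \cdot 10 \sqrt{2} \left(- \frac{1}{36920}\right) = \frac{60}{13123} + 20 \left(- \frac{1}{36920}\right) = \frac{60}{13123} - \frac{1}{1846} = \frac{97637}{24225058}$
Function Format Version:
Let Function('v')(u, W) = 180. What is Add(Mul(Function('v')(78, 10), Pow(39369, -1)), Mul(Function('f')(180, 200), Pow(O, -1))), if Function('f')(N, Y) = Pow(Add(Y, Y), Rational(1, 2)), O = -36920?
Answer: Rational(97637, 24225058) ≈ 0.0040304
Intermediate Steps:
Function('f')(N, Y) = Mul(Pow(2, Rational(1, 2)), Pow(Y, Rational(1, 2))) (Function('f')(N, Y) = Pow(Mul(2, Y), Rational(1, 2)) = Mul(Pow(2, Rational(1, 2)), Pow(Y, Rational(1, 2))))
Add(Mul(Function('v')(78, 10), Pow(39369, -1)), Mul(Function('f')(180, 200), Pow(O, -1))) = Add(Mul(180, Pow(39369, -1)), Mul(Mul(Pow(2, Rational(1, 2)), Pow(200, Rational(1, 2))), Pow(-36920, -1))) = Add(Mul(180, Rational(1, 39369)), Mul(Mul(Pow(2, Rational(1, 2)), Mul(10, Pow(2, Rational(1, 2)))), Rational(-1, 36920))) = Add(Rational(60, 13123), Mul(20, Rational(-1, 36920))) = Add(Rational(60, 13123), Rational(-1, 1846)) = Rational(97637, 24225058)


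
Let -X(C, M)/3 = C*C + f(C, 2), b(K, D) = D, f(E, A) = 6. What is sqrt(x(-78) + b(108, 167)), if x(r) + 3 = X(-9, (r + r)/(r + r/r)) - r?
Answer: I*sqrt(19) ≈ 4.3589*I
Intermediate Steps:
X(C, M) = -18 - 3*C**2 (X(C, M) = -3*(C*C + 6) = -3*(C**2 + 6) = -3*(6 + C**2) = -18 - 3*C**2)
x(r) = -264 - r (x(r) = -3 + ((-18 - 3*(-9)**2) - r) = -3 + ((-18 - 3*81) - r) = -3 + ((-18 - 243) - r) = -3 + (-261 - r) = -264 - r)
sqrt(x(-78) + b(108, 167)) = sqrt((-264 - 1*(-78)) + 167) = sqrt((-264 + 78) + 167) = sqrt(-186 + 167) = sqrt(-19) = I*sqrt(19)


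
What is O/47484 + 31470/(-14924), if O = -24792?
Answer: -77679887/29527134 ≈ -2.6308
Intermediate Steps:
O/47484 + 31470/(-14924) = -24792/47484 + 31470/(-14924) = -24792*1/47484 + 31470*(-1/14924) = -2066/3957 - 15735/7462 = -77679887/29527134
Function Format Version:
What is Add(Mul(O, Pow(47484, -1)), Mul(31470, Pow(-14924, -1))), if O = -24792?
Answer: Rational(-77679887, 29527134) ≈ -2.6308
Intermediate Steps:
Add(Mul(O, Pow(47484, -1)), Mul(31470, Pow(-14924, -1))) = Add(Mul(-24792, Pow(47484, -1)), Mul(31470, Pow(-14924, -1))) = Add(Mul(-24792, Rational(1, 47484)), Mul(31470, Rational(-1, 14924))) = Add(Rational(-2066, 3957), Rational(-15735, 7462)) = Rational(-77679887, 29527134)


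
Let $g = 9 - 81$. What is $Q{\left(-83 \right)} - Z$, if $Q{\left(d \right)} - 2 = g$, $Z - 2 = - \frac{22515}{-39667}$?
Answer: $- \frac{2878539}{39667} \approx -72.568$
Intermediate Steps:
$Z = \frac{101849}{39667}$ ($Z = 2 - \frac{22515}{-39667} = 2 - - \frac{22515}{39667} = 2 + \frac{22515}{39667} = \frac{101849}{39667} \approx 2.5676$)
$g = -72$
$Q{\left(d \right)} = -70$ ($Q{\left(d \right)} = 2 - 72 = -70$)
$Q{\left(-83 \right)} - Z = -70 - \frac{101849}{39667} = - \frac{2878539}{39667}$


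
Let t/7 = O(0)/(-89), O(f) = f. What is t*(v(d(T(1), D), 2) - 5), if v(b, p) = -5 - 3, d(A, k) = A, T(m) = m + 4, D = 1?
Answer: 0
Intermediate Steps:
T(m) = 4 + m
v(b, p) = -8
t = 0 (t = 7*(0/(-89)) = 7*(0*(-1/89)) = 7*0 = 0)
t*(v(d(T(1), D), 2) - 5) = 0*(-8 - 5) = 0*(-13) = 0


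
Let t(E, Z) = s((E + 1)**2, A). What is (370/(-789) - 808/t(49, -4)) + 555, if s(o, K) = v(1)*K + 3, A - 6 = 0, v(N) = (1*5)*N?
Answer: 4600271/8679 ≈ 530.05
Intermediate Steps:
v(N) = 5*N
A = 6 (A = 6 + 0 = 6)
s(o, K) = 3 + 5*K (s(o, K) = (5*1)*K + 3 = 5*K + 3 = 3 + 5*K)
t(E, Z) = 33 (t(E, Z) = 3 + 5*6 = 3 + 30 = 33)
(370/(-789) - 808/t(49, -4)) + 555 = (370/(-789) - 808/33) + 555 = (370*(-1/789) - 808*1/33) + 555 = (-370/789 - 808/33) + 555 = -216574/8679 + 555 = 4600271/8679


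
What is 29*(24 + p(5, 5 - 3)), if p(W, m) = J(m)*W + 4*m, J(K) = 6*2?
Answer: 2668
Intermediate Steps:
J(K) = 12
p(W, m) = 4*m + 12*W (p(W, m) = 12*W + 4*m = 4*m + 12*W)
29*(24 + p(5, 5 - 3)) = 29*(24 + (4*(5 - 3) + 12*5)) = 29*(24 + (4*2 + 60)) = 29*(24 + (8 + 60)) = 29*(24 + 68) = 29*92 = 2668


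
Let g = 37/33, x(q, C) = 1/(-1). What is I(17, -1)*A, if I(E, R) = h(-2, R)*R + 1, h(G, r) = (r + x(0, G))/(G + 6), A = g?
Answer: 37/22 ≈ 1.6818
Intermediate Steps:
x(q, C) = -1 (x(q, C) = 1*(-1) = -1)
g = 37/33 (g = 37*(1/33) = 37/33 ≈ 1.1212)
A = 37/33 ≈ 1.1212
h(G, r) = (-1 + r)/(6 + G) (h(G, r) = (r - 1)/(G + 6) = (-1 + r)/(6 + G))
I(E, R) = 1 + R*(-¼ + R/4) (I(E, R) = ((-1 + R)/(6 - 2))*R + 1 = ((-1 + R)/4)*R + 1 = (-¼ + R/4)*R + 1 = R*(-¼ + R/4) + 1 = 1 + R*(-¼ + R/4))
I(17, -1)*A = (1 + (¼)*(-1)*(-1 - 1))*(37/33) = (1 + (¼)*(-1)*(-2))*(37/33) = (1 + ½)*(37/33) = (3/2)*(37/33) = 37/22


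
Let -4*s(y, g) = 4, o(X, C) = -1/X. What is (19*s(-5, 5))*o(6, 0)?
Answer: 19/6 ≈ 3.1667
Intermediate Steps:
s(y, g) = -1 (s(y, g) = -¼*4 = -1)
(19*s(-5, 5))*o(6, 0) = (19*(-1))*(-1/6) = -(-19)/6 = -19*(-⅙) = 19/6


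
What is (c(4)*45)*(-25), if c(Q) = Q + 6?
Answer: -11250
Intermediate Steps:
c(Q) = 6 + Q
(c(4)*45)*(-25) = ((6 + 4)*45)*(-25) = (10*45)*(-25) = 450*(-25) = -11250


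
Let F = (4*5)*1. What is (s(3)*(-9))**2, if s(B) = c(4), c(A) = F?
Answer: 32400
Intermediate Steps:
F = 20 (F = 20*1 = 20)
c(A) = 20
s(B) = 20
(s(3)*(-9))**2 = (20*(-9))**2 = (-180)**2 = 32400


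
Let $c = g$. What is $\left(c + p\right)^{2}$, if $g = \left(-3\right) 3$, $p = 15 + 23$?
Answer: $841$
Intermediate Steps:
$p = 38$
$g = -9$
$c = -9$
$\left(c + p\right)^{2} = \left(-9 + 38\right)^{2} = 29^{2} = 841$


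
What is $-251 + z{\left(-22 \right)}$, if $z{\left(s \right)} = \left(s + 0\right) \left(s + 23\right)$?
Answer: $-273$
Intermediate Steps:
$z{\left(s \right)} = s \left(23 + s\right)$
$-251 + z{\left(-22 \right)} = -251 - 22 \left(23 - 22\right) = -251 - 22 = -273$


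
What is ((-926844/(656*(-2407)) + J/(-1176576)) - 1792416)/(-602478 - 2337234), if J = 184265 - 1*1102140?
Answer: 208122202403549683/341338061319634944 ≈ 0.60972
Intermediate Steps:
J = -917875 (J = 184265 - 1102140 = -917875)
((-926844/(656*(-2407)) + J/(-1176576)) - 1792416)/(-602478 - 2337234) = ((-926844/(656*(-2407)) - 917875/(-1176576)) - 1792416)/(-602478 - 2337234) = ((-926844/(-1578992) - 917875*(-1/1176576)) - 1792416)/(-2939712) = ((-926844*(-1/1578992) + 917875/1176576) - 1792416)*(-1/2939712) = ((231711/394748 + 917875/1176576) - 1792416)*(-1/2939712) = (158738730509/116112755712 - 1792416)*(-1/2939712) = -208122202403549683/116112755712*(-1/2939712) = 208122202403549683/341338061319634944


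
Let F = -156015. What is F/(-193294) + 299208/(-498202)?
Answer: 9945936939/48149728694 ≈ 0.20656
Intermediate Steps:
F/(-193294) + 299208/(-498202) = -156015/(-193294) + 299208/(-498202) = -156015*(-1/193294) + 299208*(-1/498202) = 156015/193294 - 149604/249101 = 9945936939/48149728694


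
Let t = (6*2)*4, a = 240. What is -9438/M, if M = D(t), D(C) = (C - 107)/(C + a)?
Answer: 2718144/59 ≈ 46070.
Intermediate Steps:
t = 48 (t = 12*4 = 48)
D(C) = (-107 + C)/(240 + C) (D(C) = (C - 107)/(C + 240) = (-107 + C)/(240 + C))
M = -59/288 (M = (-107 + 48)/(240 + 48) = -59/288 ≈ -0.20486)
-9438/M = -9438/(-59/288) = -9438*(-288/59) = 2718144/59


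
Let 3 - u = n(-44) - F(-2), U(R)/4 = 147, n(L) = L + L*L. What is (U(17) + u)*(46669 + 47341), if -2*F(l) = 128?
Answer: -128323650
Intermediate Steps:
n(L) = L + L²
U(R) = 588 (U(R) = 4*147 = 588)
F(l) = -64 (F(l) = -½*128 = -64)
u = -1953 (u = 3 - (-44*(1 - 44) - 1*(-64)) = 3 - (-44*(-43) + 64) = 3 - (1892 + 64) = 3 - 1*1956 = 3 - 1956 = -1953)
(U(17) + u)*(46669 + 47341) = (588 - 1953)*(46669 + 47341) = -1365*94010 = -128323650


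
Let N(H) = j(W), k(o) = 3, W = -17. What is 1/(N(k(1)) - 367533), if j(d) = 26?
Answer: -1/367507 ≈ -2.7210e-6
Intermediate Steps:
N(H) = 26
1/(N(k(1)) - 367533) = 1/(26 - 367533) = 1/(-367507) = -1/367507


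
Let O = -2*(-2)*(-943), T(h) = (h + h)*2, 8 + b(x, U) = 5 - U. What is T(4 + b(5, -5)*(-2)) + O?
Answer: -3772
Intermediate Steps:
b(x, U) = -3 - U (b(x, U) = -8 + (5 - U) = -3 - U)
T(h) = 4*h (T(h) = (2*h)*2 = 4*h)
O = -3772 (O = 4*(-943) = -3772)
T(4 + b(5, -5)*(-2)) + O = 4*(4 + (-3 - 1*(-5))*(-2)) - 3772 = 4*(4 + (-3 + 5)*(-2)) - 3772 = 4*(4 + 2*(-2)) - 3772 = 4*(4 - 4) - 3772 = 4*0 - 3772 = 0 - 3772 = -3772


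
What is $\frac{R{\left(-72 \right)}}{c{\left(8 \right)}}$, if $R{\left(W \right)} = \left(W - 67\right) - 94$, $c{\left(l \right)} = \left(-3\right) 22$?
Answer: $\frac{233}{66} \approx 3.5303$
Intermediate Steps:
$c{\left(l \right)} = -66$
$R{\left(W \right)} = -161 + W$ ($R{\left(W \right)} = \left(-67 + W\right) - 94 = -161 + W$)
$\frac{R{\left(-72 \right)}}{c{\left(8 \right)}} = \frac{-161 - 72}{-66} = \left(-233\right) \left(- \frac{1}{66}\right) = \frac{233}{66}$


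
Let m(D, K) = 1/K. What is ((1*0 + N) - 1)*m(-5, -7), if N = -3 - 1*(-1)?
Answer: 3/7 ≈ 0.42857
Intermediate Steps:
N = -2 (N = -3 + 1 = -2)
((1*0 + N) - 1)*m(-5, -7) = ((1*0 - 2) - 1)/(-7) = ((0 - 2) - 1)*(-⅐) = (-2 - 1)*(-⅐) = -3*(-⅐) = 3/7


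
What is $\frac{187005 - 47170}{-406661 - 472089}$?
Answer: $- \frac{27967}{175750} \approx -0.15913$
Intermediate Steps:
$\frac{187005 - 47170}{-406661 - 472089} = \frac{139835}{-878750} = 139835 \left(- \frac{1}{878750}\right) = - \frac{27967}{175750}$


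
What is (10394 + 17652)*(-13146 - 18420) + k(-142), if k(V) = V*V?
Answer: -885279872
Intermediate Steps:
k(V) = V**2
(10394 + 17652)*(-13146 - 18420) + k(-142) = (10394 + 17652)*(-13146 - 18420) + (-142)**2 = 28046*(-31566) + 20164 = -885300036 + 20164 = -885279872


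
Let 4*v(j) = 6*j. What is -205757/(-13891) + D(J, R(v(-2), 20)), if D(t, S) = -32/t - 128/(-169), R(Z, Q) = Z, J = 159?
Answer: 5736483451/373265061 ≈ 15.368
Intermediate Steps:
v(j) = 3*j/2 (v(j) = (6*j)/4 = 3*j/2)
D(t, S) = 128/169 - 32/t (D(t, S) = -32/t - 128*(-1/169) = -32/t + 128/169 = 128/169 - 32/t)
-205757/(-13891) + D(J, R(v(-2), 20)) = -205757/(-13891) + (128/169 - 32/159) = -205757*(-1/13891) + (128/169 - 32*1/159) = 205757/13891 + (128/169 - 32/159) = 205757/13891 + 14944/26871 = 5736483451/373265061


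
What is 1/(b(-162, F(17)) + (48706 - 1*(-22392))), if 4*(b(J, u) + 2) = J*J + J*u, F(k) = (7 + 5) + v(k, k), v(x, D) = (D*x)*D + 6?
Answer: -2/244097 ≈ -8.1935e-6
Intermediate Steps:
v(x, D) = 6 + x*D² (v(x, D) = x*D² + 6 = 6 + x*D²)
F(k) = 18 + k³ (F(k) = (7 + 5) + (6 + k*k²) = 12 + (6 + k³) = 18 + k³)
b(J, u) = -2 + J²/4 + J*u/4 (b(J, u) = -2 + (J*J + J*u)/4 = -2 + (J² + J*u)/4 = -2 + (J²/4 + J*u/4) = -2 + J²/4 + J*u/4)
1/(b(-162, F(17)) + (48706 - 1*(-22392))) = 1/((-2 + (¼)*(-162)² + (¼)*(-162)*(18 + 17³)) + (48706 - 1*(-22392))) = 1/((-2 + (¼)*26244 + (¼)*(-162)*(18 + 4913)) + (48706 + 22392)) = 1/((-2 + 6561 + (¼)*(-162)*4931) + 71098) = 1/((-2 + 6561 - 399411/2) + 71098) = 1/(-386293/2 + 71098) = 1/(-244097/2) = -2/244097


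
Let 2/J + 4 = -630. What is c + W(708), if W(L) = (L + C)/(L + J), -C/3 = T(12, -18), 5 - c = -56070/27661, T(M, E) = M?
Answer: 49517009989/6208096535 ≈ 7.9762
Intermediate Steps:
J = -1/317 (J = 2/(-4 - 630) = 2/(-634) = 2*(-1/634) = -1/317 ≈ -0.0031546)
c = 194375/27661 (c = 5 - (-56070)/27661 = 5 - 1*(-56070/27661) = 5 + 56070/27661 = 194375/27661 ≈ 7.0270)
C = -36 (C = -3*12 = -36)
W(L) = (-36 + L)/(-1/317 + L) (W(L) = (L - 36)/(L - 1/317) = (-36 + L)/(-1/317 + L))
c + W(708) = 194375/27661 + 317*(-36 + 708)/(-1 + 317*708) = 194375/27661 + 317*672/(-1 + 224436) = 194375/27661 + 317*672/224435 = 194375/27661 + 317*(1/224435)*672 = 194375/27661 + 213024/224435 = 49517009989/6208096535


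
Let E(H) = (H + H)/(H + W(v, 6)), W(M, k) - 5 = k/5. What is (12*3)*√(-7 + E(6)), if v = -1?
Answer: 36*I*√22387/61 ≈ 88.302*I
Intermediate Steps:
W(M, k) = 5 + k/5
E(H) = 2*H/(31/5 + H) (E(H) = (H + H)/(H + (5 + (⅕)*6)) = (2*H)/(H + (5 + 6/5)) = (2*H)/(H + 31/5) = (2*H)/(31/5 + H) = 2*H/(31/5 + H))
(12*3)*√(-7 + E(6)) = (12*3)*√(-7 + 10*6/(31 + 5*6)) = 36*√(-7 + 10*6/(31 + 30)) = 36*√(-7 + 10*6/61) = 36*√(-7 + 10*6*(1/61)) = 36*√(-7 + 60/61) = 36*√(-367/61) = 36*(I*√22387/61) = 36*I*√22387/61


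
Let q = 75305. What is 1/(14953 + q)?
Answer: 1/90258 ≈ 1.1079e-5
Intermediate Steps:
1/(14953 + q) = 1/(14953 + 75305) = 1/90258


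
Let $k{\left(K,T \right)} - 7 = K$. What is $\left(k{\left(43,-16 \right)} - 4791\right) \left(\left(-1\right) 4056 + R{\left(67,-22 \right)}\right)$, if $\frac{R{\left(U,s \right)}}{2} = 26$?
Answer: $18982964$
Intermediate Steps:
$k{\left(K,T \right)} = 7 + K$
$R{\left(U,s \right)} = 52$ ($R{\left(U,s \right)} = 2 \cdot 26 = 52$)
$\left(k{\left(43,-16 \right)} - 4791\right) \left(\left(-1\right) 4056 + R{\left(67,-22 \right)}\right) = \left(\left(7 + 43\right) - 4791\right) \left(\left(-1\right) 4056 + 52\right) = \left(50 - 4791\right) \left(-4056 + 52\right) = \left(-4741\right) \left(-4004\right) = 18982964$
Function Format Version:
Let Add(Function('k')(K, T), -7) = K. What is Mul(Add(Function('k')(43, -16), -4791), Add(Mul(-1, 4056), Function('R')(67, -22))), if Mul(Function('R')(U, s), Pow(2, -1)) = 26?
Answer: 18982964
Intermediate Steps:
Function('k')(K, T) = Add(7, K)
Function('R')(U, s) = 52 (Function('R')(U, s) = Mul(2, 26) = 52)
Mul(Add(Function('k')(43, -16), -4791), Add(Mul(-1, 4056), Function('R')(67, -22))) = Mul(Add(Add(7, 43), -4791), Add(Mul(-1, 4056), 52)) = Mul(Add(50, -4791), Add(-4056, 52)) = Mul(-4741, -4004) = 18982964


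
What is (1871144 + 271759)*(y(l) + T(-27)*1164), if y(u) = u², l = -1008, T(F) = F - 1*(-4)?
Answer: 2119956794676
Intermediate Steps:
T(F) = 4 + F (T(F) = F + 4 = 4 + F)
(1871144 + 271759)*(y(l) + T(-27)*1164) = (1871144 + 271759)*((-1008)² + (4 - 27)*1164) = 2142903*(1016064 - 23*1164) = 2142903*(1016064 - 26772) = 2142903*989292 = 2119956794676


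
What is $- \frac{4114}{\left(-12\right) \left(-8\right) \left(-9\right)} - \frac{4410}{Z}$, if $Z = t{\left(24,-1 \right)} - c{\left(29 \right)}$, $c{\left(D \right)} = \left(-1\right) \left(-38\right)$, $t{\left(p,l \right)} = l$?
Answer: $\frac{661781}{5616} \approx 117.84$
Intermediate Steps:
$c{\left(D \right)} = 38$
$Z = -39$ ($Z = -1 - 38 = -39$)
$- \frac{4114}{\left(-12\right) \left(-8\right) \left(-9\right)} - \frac{4410}{Z} = - \frac{4114}{\left(-12\right) \left(-8\right) \left(-9\right)} - \frac{4410}{-39} = - \frac{4114}{96 \left(-9\right)} - - \frac{1470}{13} = - \frac{4114}{-864} + \frac{1470}{13} = \left(-4114\right) \left(- \frac{1}{864}\right) + \frac{1470}{13} = \frac{2057}{432} + \frac{1470}{13} = \frac{661781}{5616}$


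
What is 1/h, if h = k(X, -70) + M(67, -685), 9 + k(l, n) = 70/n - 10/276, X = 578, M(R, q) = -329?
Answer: -138/46787 ≈ -0.0029495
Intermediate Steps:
k(l, n) = -1247/138 + 70/n (k(l, n) = -9 + (70/n - 10/276) = -9 + (70/n - 10*1/276) = -9 + (70/n - 5/138) = -9 + (-5/138 + 70/n) = -1247/138 + 70/n)
h = -46787/138 (h = (-1247/138 + 70/(-70)) - 329 = (-1247/138 + 70*(-1/70)) - 329 = (-1247/138 - 1) - 329 = -1385/138 - 329 = -46787/138 ≈ -339.04)
1/h = 1/(-46787/138) = -138/46787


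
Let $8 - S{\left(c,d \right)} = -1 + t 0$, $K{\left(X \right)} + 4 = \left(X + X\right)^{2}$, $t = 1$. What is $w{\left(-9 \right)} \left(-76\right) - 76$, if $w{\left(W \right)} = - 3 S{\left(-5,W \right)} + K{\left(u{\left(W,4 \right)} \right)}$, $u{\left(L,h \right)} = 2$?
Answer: $1064$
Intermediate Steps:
$K{\left(X \right)} = -4 + 4 X^{2}$ ($K{\left(X \right)} = -4 + \left(X + X\right)^{2} = -4 + \left(2 X\right)^{2} = -4 + 4 X^{2}$)
$S{\left(c,d \right)} = 9$ ($S{\left(c,d \right)} = 8 - \left(-1 + 1 \cdot 0\right) = 8 - \left(-1 + 0\right) = 8 - -1 = 8 + 1 = 9$)
$w{\left(W \right)} = -15$ ($w{\left(W \right)} = \left(-3\right) 9 - \left(4 - 4 \cdot 2^{2}\right) = -27 + \left(-4 + 4 \cdot 4\right) = -27 + \left(-4 + 16\right) = -27 + 12 = -15$)
$w{\left(-9 \right)} \left(-76\right) - 76 = \left(-15\right) \left(-76\right) - 76 = 1140 - 76 = 1064$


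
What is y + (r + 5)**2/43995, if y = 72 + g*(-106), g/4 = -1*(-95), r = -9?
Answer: -1768950944/43995 ≈ -40208.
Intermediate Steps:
g = 380 (g = 4*(-1*(-95)) = 4*95 = 380)
y = -40208 (y = 72 + 380*(-106) = 72 - 40280 = -40208)
y + (r + 5)**2/43995 = -40208 + (-9 + 5)**2/43995 = -40208 + (-4)**2*(1/43995) = -40208 + 16*(1/43995) = -40208 + 16/43995 = -1768950944/43995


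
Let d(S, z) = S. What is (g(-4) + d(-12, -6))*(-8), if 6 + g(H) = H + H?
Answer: 208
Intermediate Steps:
g(H) = -6 + 2*H (g(H) = -6 + (H + H) = -6 + 2*H)
(g(-4) + d(-12, -6))*(-8) = ((-6 + 2*(-4)) - 12)*(-8) = ((-6 - 8) - 12)*(-8) = (-14 - 12)*(-8) = -26*(-8) = 208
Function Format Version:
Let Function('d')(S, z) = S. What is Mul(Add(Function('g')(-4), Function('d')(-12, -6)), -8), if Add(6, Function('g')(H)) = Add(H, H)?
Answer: 208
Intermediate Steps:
Function('g')(H) = Add(-6, Mul(2, H)) (Function('g')(H) = Add(-6, Add(H, H)) = Add(-6, Mul(2, H)))
Mul(Add(Function('g')(-4), Function('d')(-12, -6)), -8) = Mul(Add(Add(-6, Mul(2, -4)), -12), -8) = Mul(Add(Add(-6, -8), -12), -8) = Mul(Add(-14, -12), -8) = Mul(-26, -8) = 208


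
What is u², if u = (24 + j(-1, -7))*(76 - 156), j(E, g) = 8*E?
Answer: 1638400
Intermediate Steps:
u = -1280 (u = (24 + 8*(-1))*(76 - 156) = (24 - 8)*(-80) = 16*(-80) = -1280)
u² = (-1280)² = 1638400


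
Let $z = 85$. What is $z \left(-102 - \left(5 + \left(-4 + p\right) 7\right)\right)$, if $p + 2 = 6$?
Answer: $-9095$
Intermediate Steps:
$p = 4$ ($p = -2 + 6 = 4$)
$z \left(-102 - \left(5 + \left(-4 + p\right) 7\right)\right) = 85 \left(-102 - \left(5 + \left(-4 + 4\right) 7\right)\right) = 85 \left(-102 - \left(5 + 0 \cdot 7\right)\right) = 85 \left(-102 - \left(5 + 0\right)\right) = 85 \left(-102 - 5\right) = 85 \left(-107\right) = -9095$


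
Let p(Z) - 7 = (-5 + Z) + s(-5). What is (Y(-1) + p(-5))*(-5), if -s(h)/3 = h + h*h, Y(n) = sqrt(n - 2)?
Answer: 315 - 5*I*sqrt(3) ≈ 315.0 - 8.6602*I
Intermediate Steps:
Y(n) = sqrt(-2 + n)
s(h) = -3*h - 3*h**2 (s(h) = -3*(h + h*h) = -3*(h + h**2) = -3*h - 3*h**2)
p(Z) = -58 + Z (p(Z) = 7 + ((-5 + Z) - 3*(-5)*(1 - 5)) = 7 + ((-5 + Z) - 3*(-5)*(-4)) = 7 + ((-5 + Z) - 60) = 7 + (-65 + Z) = -58 + Z)
(Y(-1) + p(-5))*(-5) = (sqrt(-2 - 1) + (-58 - 5))*(-5) = (sqrt(-3) - 63)*(-5) = (I*sqrt(3) - 63)*(-5) = (-63 + I*sqrt(3))*(-5) = 315 - 5*I*sqrt(3)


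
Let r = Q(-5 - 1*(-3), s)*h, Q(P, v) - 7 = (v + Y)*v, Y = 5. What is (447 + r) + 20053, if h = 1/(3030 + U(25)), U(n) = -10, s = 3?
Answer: 61910031/3020 ≈ 20500.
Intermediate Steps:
h = 1/3020 (h = 1/(3030 - 10) = 1/3020 ≈ 0.00033113)
Q(P, v) = 7 + v*(5 + v) (Q(P, v) = 7 + (v + 5)*v = 7 + (5 + v)*v = 7 + v*(5 + v))
r = 31/3020 (r = (7 + 3**2 + 5*3)*(1/3020) = (7 + 9 + 15)*(1/3020) = 31*(1/3020) = 31/3020 ≈ 0.010265)
(447 + r) + 20053 = (447 + 31/3020) + 20053 = 1349971/3020 + 20053 = 61910031/3020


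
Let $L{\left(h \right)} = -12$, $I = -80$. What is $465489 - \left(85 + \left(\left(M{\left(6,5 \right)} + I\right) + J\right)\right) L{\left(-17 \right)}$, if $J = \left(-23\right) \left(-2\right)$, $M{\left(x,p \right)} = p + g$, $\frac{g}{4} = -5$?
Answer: $465921$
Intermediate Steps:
$g = -20$ ($g = 4 \left(-5\right) = -20$)
$M{\left(x,p \right)} = -20 + p$ ($M{\left(x,p \right)} = p - 20 = -20 + p$)
$J = 46$
$465489 - \left(85 + \left(\left(M{\left(6,5 \right)} + I\right) + J\right)\right) L{\left(-17 \right)} = 465489 - \left(85 + \left(\left(\left(-20 + 5\right) - 80\right) + 46\right)\right) \left(-12\right) = 465489 - \left(85 + \left(\left(-15 - 80\right) + 46\right)\right) \left(-12\right) = 465489 - \left(85 + \left(-95 + 46\right)\right) \left(-12\right) = 465489 - \left(85 - 49\right) \left(-12\right) = 465489 - 36 \left(-12\right) = 465489 - -432 = 465489 + 432 = 465921$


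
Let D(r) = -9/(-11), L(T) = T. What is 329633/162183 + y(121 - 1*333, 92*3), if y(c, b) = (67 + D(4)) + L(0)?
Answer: 124614481/1784013 ≈ 69.851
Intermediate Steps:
D(r) = 9/11 (D(r) = -9*(-1/11) = 9/11)
y(c, b) = 746/11 (y(c, b) = (67 + 9/11) + 0 = 746/11 + 0 = 746/11)
329633/162183 + y(121 - 1*333, 92*3) = 329633/162183 + 746/11 = 124614481/1784013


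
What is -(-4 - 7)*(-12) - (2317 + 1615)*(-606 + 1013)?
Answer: -1600456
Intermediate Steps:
-(-4 - 7)*(-12) - (2317 + 1615)*(-606 + 1013) = -1*(-11)*(-12) - 3932*407 = 11*(-12) - 1*1600324 = -132 - 1600324 = -1600456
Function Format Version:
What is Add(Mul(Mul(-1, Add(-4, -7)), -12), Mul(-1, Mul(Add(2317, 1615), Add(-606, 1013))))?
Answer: -1600456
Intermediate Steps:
Add(Mul(Mul(-1, Add(-4, -7)), -12), Mul(-1, Mul(Add(2317, 1615), Add(-606, 1013)))) = Add(Mul(Mul(-1, -11), -12), Mul(-1, Mul(3932, 407))) = Add(Mul(11, -12), Mul(-1, 1600324)) = Add(-132, -1600324) = -1600456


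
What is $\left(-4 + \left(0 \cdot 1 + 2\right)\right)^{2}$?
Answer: $4$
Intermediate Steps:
$\left(-4 + \left(0 \cdot 1 + 2\right)\right)^{2} = \left(-4 + \left(0 + 2\right)\right)^{2} = \left(-4 + 2\right)^{2} = \left(-2\right)^{2} = 4$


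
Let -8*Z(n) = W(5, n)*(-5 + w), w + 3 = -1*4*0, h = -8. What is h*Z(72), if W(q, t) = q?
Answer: -40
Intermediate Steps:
w = -3 (w = -3 - 1*4*0 = -3 - 4*0 = -3 + 0 = -3)
Z(n) = 5 (Z(n) = -5*(-5 - 3)/8 = -5*(-8)/8 = -1/8*(-40) = 5)
h*Z(72) = -8*5 = -40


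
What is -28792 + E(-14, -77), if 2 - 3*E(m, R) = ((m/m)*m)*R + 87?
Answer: -87539/3 ≈ -29180.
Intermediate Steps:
E(m, R) = -85/3 - R*m/3 (E(m, R) = 2/3 - (((m/m)*m)*R + 87)/3 = 2/3 - ((1*m)*R + 87)/3 = 2/3 - (m*R + 87)/3 = 2/3 - (R*m + 87)/3 = 2/3 - (87 + R*m)/3 = 2/3 + (-29 - R*m/3) = -85/3 - R*m/3)
-28792 + E(-14, -77) = -28792 + (-85/3 - 1/3*(-77)*(-14)) = -28792 + (-85/3 - 1078/3) = -28792 - 1163/3 = -87539/3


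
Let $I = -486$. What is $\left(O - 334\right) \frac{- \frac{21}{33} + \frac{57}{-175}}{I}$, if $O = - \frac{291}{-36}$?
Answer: $- \frac{1810793}{2806650} \approx -0.64518$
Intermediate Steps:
$O = \frac{97}{12}$ ($O = \left(-291\right) \left(- \frac{1}{36}\right) = \frac{97}{12} \approx 8.0833$)
$\left(O - 334\right) \frac{- \frac{21}{33} + \frac{57}{-175}}{I} = \left(\frac{97}{12} - 334\right) \frac{- \frac{21}{33} + \frac{57}{-175}}{-486} = - \frac{3911 \left(\left(-21\right) \frac{1}{33} + 57 \left(- \frac{1}{175}\right)\right) \left(- \frac{1}{486}\right)}{12} = - \frac{3911 \left(- \frac{7}{11} - \frac{57}{175}\right) \left(- \frac{1}{486}\right)}{12} = - \frac{3911 \left(\left(- \frac{1852}{1925}\right) \left(- \frac{1}{486}\right)\right)}{12} = \left(- \frac{3911}{12}\right) \frac{926}{467775} = - \frac{1810793}{2806650}$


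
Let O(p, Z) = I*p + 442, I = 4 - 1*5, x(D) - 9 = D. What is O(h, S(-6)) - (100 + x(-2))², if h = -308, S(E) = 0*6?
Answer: -10699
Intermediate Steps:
x(D) = 9 + D
S(E) = 0
I = -1 (I = 4 - 5 = -1)
O(p, Z) = 442 - p (O(p, Z) = -p + 442 = 442 - p)
O(h, S(-6)) - (100 + x(-2))² = (442 - 1*(-308)) - (100 + (9 - 2))² = (442 + 308) - (100 + 7)² = 750 - 1*107² = 750 - 1*11449 = 750 - 11449 = -10699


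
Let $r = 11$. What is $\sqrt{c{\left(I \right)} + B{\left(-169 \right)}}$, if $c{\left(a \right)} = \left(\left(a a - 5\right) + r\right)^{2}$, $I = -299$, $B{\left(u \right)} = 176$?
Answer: $5 \sqrt{319744473} \approx 89407.0$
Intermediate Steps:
$c{\left(a \right)} = \left(6 + a^{2}\right)^{2}$ ($c{\left(a \right)} = \left(\left(a a - 5\right) + 11\right)^{2} = \left(\left(a^{2} - 5\right) + 11\right)^{2} = \left(\left(-5 + a^{2}\right) + 11\right)^{2} = \left(6 + a^{2}\right)^{2}$)
$\sqrt{c{\left(I \right)} + B{\left(-169 \right)}} = \sqrt{\left(6 + \left(-299\right)^{2}\right)^{2} + 176} = \sqrt{\left(6 + 89401\right)^{2} + 176} = \sqrt{89407^{2} + 176} = \sqrt{7993611649 + 176} = \sqrt{7993611825} = 5 \sqrt{319744473}$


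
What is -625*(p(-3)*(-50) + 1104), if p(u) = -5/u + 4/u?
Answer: -2038750/3 ≈ -6.7958e+5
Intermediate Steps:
p(u) = -1/u
-625*(p(-3)*(-50) + 1104) = -625*(-1/(-3)*(-50) + 1104) = -625*(-1*(-⅓)*(-50) + 1104) = -625*((⅓)*(-50) + 1104) = -625*(-50/3 + 1104) = -625*3262/3 = -2038750/3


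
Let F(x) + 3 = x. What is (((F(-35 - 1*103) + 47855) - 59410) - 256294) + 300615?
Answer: 32625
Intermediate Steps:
F(x) = -3 + x
(((F(-35 - 1*103) + 47855) - 59410) - 256294) + 300615 = ((((-3 + (-35 - 1*103)) + 47855) - 59410) - 256294) + 300615 = ((((-3 + (-35 - 103)) + 47855) - 59410) - 256294) + 300615 = ((((-3 - 138) + 47855) - 59410) - 256294) + 300615 = (((-141 + 47855) - 59410) - 256294) + 300615 = ((47714 - 59410) - 256294) + 300615 = (-11696 - 256294) + 300615 = -267990 + 300615 = 32625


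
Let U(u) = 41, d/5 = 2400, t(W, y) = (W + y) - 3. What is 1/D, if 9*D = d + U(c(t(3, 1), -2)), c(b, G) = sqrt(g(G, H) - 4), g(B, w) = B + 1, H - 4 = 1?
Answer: 9/12041 ≈ 0.00074745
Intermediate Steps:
H = 5 (H = 4 + 1 = 5)
g(B, w) = 1 + B
t(W, y) = -3 + W + y
d = 12000 (d = 5*2400 = 12000)
c(b, G) = sqrt(-3 + G) (c(b, G) = sqrt((1 + G) - 4) = sqrt(-3 + G))
D = 12041/9 (D = (12000 + 41)/9 = (1/9)*12041 = 12041/9 ≈ 1337.9)
1/D = 1/(12041/9) = 9/12041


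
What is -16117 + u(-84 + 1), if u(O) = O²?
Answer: -9228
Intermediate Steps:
-16117 + u(-84 + 1) = -16117 + (-84 + 1)² = -16117 + (-83)² = -16117 + 6889 = -9228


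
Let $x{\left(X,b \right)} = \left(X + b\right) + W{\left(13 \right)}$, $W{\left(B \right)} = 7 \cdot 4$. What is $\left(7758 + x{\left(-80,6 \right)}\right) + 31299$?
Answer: $39011$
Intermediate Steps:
$W{\left(B \right)} = 28$
$x{\left(X,b \right)} = 28 + X + b$ ($x{\left(X,b \right)} = \left(X + b\right) + 28 = 28 + X + b$)
$\left(7758 + x{\left(-80,6 \right)}\right) + 31299 = \left(7758 + \left(28 - 80 + 6\right)\right) + 31299 = \left(7758 - 46\right) + 31299 = 7712 + 31299 = 39011$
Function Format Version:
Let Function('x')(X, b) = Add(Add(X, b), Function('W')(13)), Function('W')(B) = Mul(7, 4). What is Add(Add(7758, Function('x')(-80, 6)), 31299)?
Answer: 39011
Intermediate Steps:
Function('W')(B) = 28
Function('x')(X, b) = Add(28, X, b) (Function('x')(X, b) = Add(Add(X, b), 28) = Add(28, X, b))
Add(Add(7758, Function('x')(-80, 6)), 31299) = Add(Add(7758, Add(28, -80, 6)), 31299) = Add(Add(7758, -46), 31299) = Add(7712, 31299) = 39011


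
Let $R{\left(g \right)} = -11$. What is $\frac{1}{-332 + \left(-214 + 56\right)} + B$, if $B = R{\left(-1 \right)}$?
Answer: $- \frac{5391}{490} \approx -11.002$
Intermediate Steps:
$B = -11$
$\frac{1}{-332 + \left(-214 + 56\right)} + B = \frac{1}{-332 + \left(-214 + 56\right)} - 11 = \frac{1}{-332 - 158} - 11 = \frac{1}{-490} - 11 = - \frac{1}{490} - 11 = - \frac{5391}{490}$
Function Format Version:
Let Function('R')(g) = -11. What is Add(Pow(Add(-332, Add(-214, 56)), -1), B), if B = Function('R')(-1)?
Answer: Rational(-5391, 490) ≈ -11.002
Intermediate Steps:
B = -11
Add(Pow(Add(-332, Add(-214, 56)), -1), B) = Add(Pow(Add(-332, Add(-214, 56)), -1), -11) = Add(Pow(Add(-332, -158), -1), -11) = Add(Pow(-490, -1), -11) = Add(Rational(-1, 490), -11) = Rational(-5391, 490)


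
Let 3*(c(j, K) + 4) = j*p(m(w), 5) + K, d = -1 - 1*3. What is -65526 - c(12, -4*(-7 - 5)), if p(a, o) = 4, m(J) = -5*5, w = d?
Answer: -65554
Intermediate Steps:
d = -4 (d = -1 - 3 = -4)
w = -4
m(J) = -25
c(j, K) = -4 + K/3 + 4*j/3 (c(j, K) = -4 + (j*4 + K)/3 = -4 + (4*j + K)/3 = -4 + (K + 4*j)/3 = -4 + (K/3 + 4*j/3) = -4 + K/3 + 4*j/3)
-65526 - c(12, -4*(-7 - 5)) = -65526 - (-4 + (-4*(-7 - 5))/3 + (4/3)*12) = -65526 - (-4 + (-4*(-12))/3 + 16) = -65526 - (-4 + (⅓)*48 + 16) = -65526 - (-4 + 16 + 16) = -65526 - 1*28 = -65526 - 28 = -65554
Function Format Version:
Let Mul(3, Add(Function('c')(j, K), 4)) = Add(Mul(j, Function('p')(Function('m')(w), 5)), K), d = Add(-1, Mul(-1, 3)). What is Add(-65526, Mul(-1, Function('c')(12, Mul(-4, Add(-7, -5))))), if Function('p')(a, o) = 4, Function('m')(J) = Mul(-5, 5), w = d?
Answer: -65554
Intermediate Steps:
d = -4 (d = Add(-1, -3) = -4)
w = -4
Function('m')(J) = -25
Function('c')(j, K) = Add(-4, Mul(Rational(1, 3), K), Mul(Rational(4, 3), j)) (Function('c')(j, K) = Add(-4, Mul(Rational(1, 3), Add(Mul(j, 4), K))) = Add(-4, Mul(Rational(1, 3), Add(Mul(4, j), K))) = Add(-4, Mul(Rational(1, 3), Add(K, Mul(4, j)))) = Add(-4, Add(Mul(Rational(1, 3), K), Mul(Rational(4, 3), j))) = Add(-4, Mul(Rational(1, 3), K), Mul(Rational(4, 3), j)))
Add(-65526, Mul(-1, Function('c')(12, Mul(-4, Add(-7, -5))))) = Add(-65526, Mul(-1, Add(-4, Mul(Rational(1, 3), Mul(-4, Add(-7, -5))), Mul(Rational(4, 3), 12)))) = Add(-65526, Mul(-1, Add(-4, Mul(Rational(1, 3), Mul(-4, -12)), 16))) = Add(-65526, Mul(-1, Add(-4, Mul(Rational(1, 3), 48), 16))) = Add(-65526, Mul(-1, Add(-4, 16, 16))) = Add(-65526, Mul(-1, 28)) = Add(-65526, -28) = -65554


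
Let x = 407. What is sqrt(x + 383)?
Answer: sqrt(790) ≈ 28.107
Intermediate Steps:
sqrt(x + 383) = sqrt(407 + 383) = sqrt(790)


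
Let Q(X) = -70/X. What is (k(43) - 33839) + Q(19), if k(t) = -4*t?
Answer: -646279/19 ≈ -34015.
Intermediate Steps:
(k(43) - 33839) + Q(19) = (-4*43 - 33839) - 70/19 = (-172 - 33839) - 70*1/19 = -34011 - 70/19 = -646279/19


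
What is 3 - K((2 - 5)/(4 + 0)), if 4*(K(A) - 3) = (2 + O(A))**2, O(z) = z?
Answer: -25/64 ≈ -0.39063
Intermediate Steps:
K(A) = 3 + (2 + A)**2/4
3 - K((2 - 5)/(4 + 0)) = 3 - (3 + (2 + (2 - 5)/(4 + 0))**2/4) = 3 - (3 + (2 - 3/4)**2/4) = 3 - (3 + (5/4)**2/4) = 3 - (3 + (1/4)*(25/16)) = 3 - (3 + 25/64) = 3 - 1*217/64 = 3 - 217/64 = -25/64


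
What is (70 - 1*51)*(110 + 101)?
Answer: 4009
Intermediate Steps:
(70 - 1*51)*(110 + 101) = (70 - 51)*211 = 19*211 = 4009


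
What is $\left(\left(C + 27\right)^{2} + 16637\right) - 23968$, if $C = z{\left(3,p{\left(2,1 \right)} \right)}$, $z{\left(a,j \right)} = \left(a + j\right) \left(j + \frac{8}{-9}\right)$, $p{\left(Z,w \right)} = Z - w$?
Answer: $- \frac{532802}{81} \approx -6577.8$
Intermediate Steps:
$z{\left(a,j \right)} = \left(- \frac{8}{9} + j\right) \left(a + j\right)$ ($z{\left(a,j \right)} = \left(a + j\right) \left(j + 8 \left(- \frac{1}{9}\right)\right) = \left(a + j\right) \left(j - \frac{8}{9}\right) = \left(a + j\right) \left(- \frac{8}{9} + j\right) = \left(- \frac{8}{9} + j\right) \left(a + j\right)$)
$C = \frac{4}{9}$ ($C = \left(2 - 1\right)^{2} - \frac{8}{3} - \frac{8 \left(2 - 1\right)}{9} + 3 \left(2 - 1\right) = 1^{2} - \frac{8}{3} - \frac{8}{9} + 3 \cdot 1 = 1 - \frac{8}{3} - \frac{8}{9} + 3 = \frac{4}{9} \approx 0.44444$)
$\left(\left(C + 27\right)^{2} + 16637\right) - 23968 = \left(\left(\frac{4}{9} + 27\right)^{2} + 16637\right) - 23968 = \left(\left(\frac{247}{9}\right)^{2} + 16637\right) - 23968 = \left(\frac{61009}{81} + 16637\right) - 23968 = \frac{1408606}{81} - 23968 = - \frac{532802}{81}$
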